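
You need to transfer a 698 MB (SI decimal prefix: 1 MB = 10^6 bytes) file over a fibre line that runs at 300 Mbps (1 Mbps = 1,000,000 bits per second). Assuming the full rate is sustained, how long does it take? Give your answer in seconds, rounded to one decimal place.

698 MB = 698,000,000 bytes = 5,584,000,000 bits
300 Mbps = 300,000,000 bits/s
time = 5,584,000,000 / 300,000,000 = 18.6 s

18.6 seconds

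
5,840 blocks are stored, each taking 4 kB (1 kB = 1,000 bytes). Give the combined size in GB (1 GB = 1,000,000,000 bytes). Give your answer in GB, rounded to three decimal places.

Total = 5,840 × 4 kB = 23,360 kB
= 23,360 × 1,000 bytes = 23,360,000 bytes
1 GB = 1,000,000,000 bytes
23,360,000 / 1,000,000,000 = 0.023 GB

0.023 GB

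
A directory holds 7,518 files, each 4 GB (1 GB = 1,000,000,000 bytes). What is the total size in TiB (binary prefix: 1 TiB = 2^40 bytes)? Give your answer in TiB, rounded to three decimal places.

27.350 TiB

Total = 7,518 × 4 GB = 30,072 GB
= 30,072 × 1,000,000,000 bytes = 30,072,000,000,000 bytes
1 TiB = 1,099,511,627,776 bytes
30,072,000,000,000 / 1,099,511,627,776 = 27.350 TiB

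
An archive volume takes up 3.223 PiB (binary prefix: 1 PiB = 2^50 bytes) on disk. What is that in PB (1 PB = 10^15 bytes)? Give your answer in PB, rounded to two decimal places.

3.223 PiB × 1,125,899,906,842,624 bytes/PiB = 3,628,775,399,753,777.152 bytes
1 PB = 1,000,000,000,000,000 bytes
3,628,775,399,753,777.152 / 1,000,000,000,000,000 = 3.63 PB

3.63 PB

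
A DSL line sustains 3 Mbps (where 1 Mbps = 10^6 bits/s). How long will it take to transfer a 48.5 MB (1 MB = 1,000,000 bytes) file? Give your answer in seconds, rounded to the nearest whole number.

129 seconds

48.5 MB = 48,500,000 bytes = 388,000,000 bits
3 Mbps = 3,000,000 bits/s
time = 388,000,000 / 3,000,000 = 129 s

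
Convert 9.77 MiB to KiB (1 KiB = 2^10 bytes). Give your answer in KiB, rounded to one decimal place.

9.77 MiB = 9.77 × 2^20 bytes = 10,244,587.52 bytes
1 KiB = 2^10 bytes = 1,024 bytes
10,244,587.52 / 1,024 = 10,004.5 KiB

10,004.5 KiB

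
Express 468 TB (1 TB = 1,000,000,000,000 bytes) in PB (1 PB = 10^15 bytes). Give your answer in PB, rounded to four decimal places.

468 TB × 1,000,000,000,000 bytes/TB = 468,000,000,000,000 bytes
1 PB = 10^15 bytes = 1,000,000,000,000,000 bytes
468,000,000,000,000 / 1,000,000,000,000,000 = 0.4680 PB

0.4680 PB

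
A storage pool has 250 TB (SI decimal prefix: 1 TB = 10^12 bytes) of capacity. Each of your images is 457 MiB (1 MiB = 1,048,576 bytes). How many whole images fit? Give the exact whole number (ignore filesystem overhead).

521,703

Capacity: 250 TB = 250,000,000,000,000 bytes
Per item: 457 MiB = 479,199,232 bytes
⌊250,000,000,000,000 / 479,199,232⌋ = 521,703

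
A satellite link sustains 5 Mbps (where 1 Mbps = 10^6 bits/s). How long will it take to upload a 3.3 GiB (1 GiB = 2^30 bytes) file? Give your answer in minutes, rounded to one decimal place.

94.5 minutes

3.3 GiB = 3,543,348,019.2 bytes = 28,346,784,153.6 bits
5 Mbps = 5,000,000 bits/s
time = 28,346,784,153.6 / 5,000,000 = 5,669.36 s
5,669.36 s / 60 = 94.5 minutes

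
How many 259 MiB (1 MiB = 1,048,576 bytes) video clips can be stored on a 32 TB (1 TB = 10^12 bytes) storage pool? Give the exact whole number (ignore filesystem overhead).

Capacity: 32 TB = 32,000,000,000,000 bytes
Per item: 259 MiB = 271,581,184 bytes
⌊32,000,000,000,000 / 271,581,184⌋ = 117,828

117,828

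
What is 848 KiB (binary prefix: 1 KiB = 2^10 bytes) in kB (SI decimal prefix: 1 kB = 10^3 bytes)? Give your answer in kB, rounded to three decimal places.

868.352 kB

848 KiB × 1,024 bytes/KiB = 868,352 bytes
1 kB = 1,000 bytes
868,352 / 1,000 = 868.352 kB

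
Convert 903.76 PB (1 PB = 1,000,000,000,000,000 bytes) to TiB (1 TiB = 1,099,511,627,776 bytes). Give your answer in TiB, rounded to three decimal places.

903.76 PB = 903.76 × 10^15 bytes = 903,760,000,000,000,000 bytes
1 TiB = 1,099,511,627,776 bytes
903,760,000,000,000,000 / 1,099,511,627,776 = 821,964.932 TiB

821,964.932 TiB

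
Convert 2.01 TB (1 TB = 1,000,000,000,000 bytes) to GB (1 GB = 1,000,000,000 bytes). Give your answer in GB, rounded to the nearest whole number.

2.01 TB = 2.01 × 10^12 bytes = 2,010,000,000,000 bytes
1 GB = 1,000,000,000 bytes
2,010,000,000,000 / 1,000,000,000 = 2,010 GB

2,010 GB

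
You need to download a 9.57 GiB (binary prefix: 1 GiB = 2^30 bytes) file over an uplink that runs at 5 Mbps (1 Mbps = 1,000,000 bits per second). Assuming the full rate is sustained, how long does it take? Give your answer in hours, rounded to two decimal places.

9.57 GiB = 10,275,709,255.68 bytes = 82,205,674,045.44 bits
5 Mbps = 5,000,000 bits/s
time = 82,205,674,045.44 / 5,000,000 = 16,441.1348 s
16,441.1348 s / 3600 = 4.57 hours

4.57 hours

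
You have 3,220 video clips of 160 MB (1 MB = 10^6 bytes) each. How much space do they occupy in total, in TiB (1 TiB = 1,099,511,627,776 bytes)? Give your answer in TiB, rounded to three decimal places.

0.469 TiB

Total = 3,220 × 160 MB = 515,200 MB
= 515,200 × 1,000,000 bytes = 515,200,000,000 bytes
1 TiB = 1,099,511,627,776 bytes
515,200,000,000 / 1,099,511,627,776 = 0.469 TiB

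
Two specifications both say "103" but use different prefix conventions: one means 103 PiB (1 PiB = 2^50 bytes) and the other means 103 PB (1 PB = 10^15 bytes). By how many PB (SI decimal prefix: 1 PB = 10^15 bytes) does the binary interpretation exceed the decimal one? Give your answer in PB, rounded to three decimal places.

103 PiB = 103 × 1,125,899,906,842,624 = 115,967,690,404,790,272 bytes
103 PB = 103 × 1,000,000,000,000,000 = 103,000,000,000,000,000 bytes
difference = 12,967,690,404,790,272 bytes
12,967,690,404,790,272 / 1,000,000,000,000,000 = 12.968 PB

12.968 PB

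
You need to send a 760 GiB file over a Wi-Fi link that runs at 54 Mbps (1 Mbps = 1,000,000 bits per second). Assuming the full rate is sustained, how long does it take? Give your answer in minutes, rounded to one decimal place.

760 GiB = 816,043,786,240 bytes = 6,528,350,289,920 bits
54 Mbps = 54,000,000 bits/s
time = 6,528,350,289,920 / 54,000,000 = 120,895.38 s
120,895.38 s / 60 = 2,014.9 minutes

2,014.9 minutes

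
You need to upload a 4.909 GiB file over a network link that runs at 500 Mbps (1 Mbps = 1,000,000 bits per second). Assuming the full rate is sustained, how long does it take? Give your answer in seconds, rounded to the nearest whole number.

84 seconds

4.909 GiB = 5,270,998,614.016 bytes = 42,167,988,912.128 bits
500 Mbps = 500,000,000 bits/s
time = 42,167,988,912.128 / 500,000,000 = 84 s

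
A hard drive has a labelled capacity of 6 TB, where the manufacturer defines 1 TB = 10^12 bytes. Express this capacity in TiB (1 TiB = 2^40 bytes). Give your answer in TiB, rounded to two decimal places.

5.46 TiB

6 TB = 6 × 10^12 bytes = 6,000,000,000,000 bytes
1 TiB = 1,099,511,627,776 bytes
6,000,000,000,000 / 1,099,511,627,776 = 5.46 TiB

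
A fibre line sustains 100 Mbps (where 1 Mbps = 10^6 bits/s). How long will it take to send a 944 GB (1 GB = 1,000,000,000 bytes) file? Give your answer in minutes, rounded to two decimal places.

944 GB = 944,000,000,000 bytes = 7,552,000,000,000 bits
100 Mbps = 100,000,000 bits/s
time = 7,552,000,000,000 / 100,000,000 = 75,520.000 s
75,520.000 s / 60 = 1,258.67 minutes

1,258.67 minutes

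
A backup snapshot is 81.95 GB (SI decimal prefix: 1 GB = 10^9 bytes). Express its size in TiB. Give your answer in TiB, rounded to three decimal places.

81.95 GB × 1,000,000,000 bytes/GB = 81,950,000,000 bytes
1 TiB = 2^40 bytes = 1,099,511,627,776 bytes
81,950,000,000 / 1,099,511,627,776 = 0.075 TiB

0.075 TiB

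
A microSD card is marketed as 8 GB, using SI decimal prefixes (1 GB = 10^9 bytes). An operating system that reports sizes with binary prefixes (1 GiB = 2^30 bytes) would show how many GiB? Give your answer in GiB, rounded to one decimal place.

7.5 GiB

8 GB = 8 × 10^9 bytes = 8,000,000,000 bytes
1 GiB = 2^30 bytes = 1,073,741,824 bytes
8,000,000,000 / 1,073,741,824 = 7.5 GiB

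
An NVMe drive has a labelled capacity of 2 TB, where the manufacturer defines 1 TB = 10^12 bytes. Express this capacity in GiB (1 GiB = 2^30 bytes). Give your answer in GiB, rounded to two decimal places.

2 TB × 1,000,000,000,000 bytes/TB = 2,000,000,000,000 bytes
1 GiB = 1,073,741,824 bytes
2,000,000,000,000 / 1,073,741,824 = 1,862.65 GiB

1,862.65 GiB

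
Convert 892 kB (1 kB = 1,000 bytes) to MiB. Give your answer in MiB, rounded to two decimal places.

892 kB = 892 × 10^3 bytes = 892,000 bytes
1 MiB = 2^20 bytes = 1,048,576 bytes
892,000 / 1,048,576 = 0.85 MiB

0.85 MiB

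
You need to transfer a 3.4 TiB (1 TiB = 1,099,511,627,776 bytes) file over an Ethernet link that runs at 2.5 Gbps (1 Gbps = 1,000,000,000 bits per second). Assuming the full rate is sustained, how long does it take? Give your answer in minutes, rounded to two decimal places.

3.4 TiB = 3,738,339,534,438.4 bytes = 29,906,716,275,507.2 bits
2.5 Gbps = 2,500,000,000 bits/s
time = 29,906,716,275,507.2 / 2,500,000,000 = 11,962.687 s
11,962.687 s / 60 = 199.38 minutes

199.38 minutes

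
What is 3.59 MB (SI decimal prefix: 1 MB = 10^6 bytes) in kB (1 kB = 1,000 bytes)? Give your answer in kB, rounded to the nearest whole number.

3.59 MB = 3.59 × 10^6 bytes = 3,590,000 bytes
1 kB = 10^3 bytes = 1,000 bytes
3,590,000 / 1,000 = 3,590 kB

3,590 kB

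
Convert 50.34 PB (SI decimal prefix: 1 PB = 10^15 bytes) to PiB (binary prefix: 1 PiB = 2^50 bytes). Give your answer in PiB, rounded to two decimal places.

44.71 PiB

50.34 PB = 50.34 × 10^15 bytes = 50,340,000,000,000,000 bytes
1 PiB = 2^50 bytes = 1,125,899,906,842,624 bytes
50,340,000,000,000,000 / 1,125,899,906,842,624 = 44.71 PiB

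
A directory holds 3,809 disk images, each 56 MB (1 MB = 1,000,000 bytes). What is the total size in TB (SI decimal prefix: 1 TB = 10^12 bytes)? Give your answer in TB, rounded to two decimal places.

Total = 3,809 × 56 MB = 213,304 MB
= 213,304 × 1,000,000 bytes = 213,304,000,000 bytes
1 TB = 1,000,000,000,000 bytes
213,304,000,000 / 1,000,000,000,000 = 0.21 TB

0.21 TB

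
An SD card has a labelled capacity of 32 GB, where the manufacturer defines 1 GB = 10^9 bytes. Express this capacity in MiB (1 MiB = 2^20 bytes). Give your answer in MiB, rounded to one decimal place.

32 GB × 1,000,000,000 bytes/GB = 32,000,000,000 bytes
1 MiB = 2^20 bytes = 1,048,576 bytes
32,000,000,000 / 1,048,576 = 30,517.6 MiB

30,517.6 MiB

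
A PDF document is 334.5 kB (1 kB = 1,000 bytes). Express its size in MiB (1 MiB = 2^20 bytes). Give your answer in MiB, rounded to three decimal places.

334.5 kB = 334.5 × 10^3 bytes = 334,500 bytes
1 MiB = 2^20 bytes = 1,048,576 bytes
334,500 / 1,048,576 = 0.319 MiB

0.319 MiB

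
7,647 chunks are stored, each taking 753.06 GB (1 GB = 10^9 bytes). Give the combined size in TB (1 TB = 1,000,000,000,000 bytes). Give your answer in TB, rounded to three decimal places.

5,758.650 TB

Total = 7,647 × 753.06 GB = 5758649.82 GB
= 5758649.82 × 1,000,000,000 bytes = 5,758,649,820,000,000 bytes
1 TB = 1,000,000,000,000 bytes
5,758,649,820,000,000 / 1,000,000,000,000 = 5,758.650 TB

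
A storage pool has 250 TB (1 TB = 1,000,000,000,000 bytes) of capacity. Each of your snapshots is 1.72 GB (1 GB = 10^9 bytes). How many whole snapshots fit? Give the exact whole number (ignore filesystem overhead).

145,348

Capacity: 250 TB = 250,000,000,000,000 bytes
Per item: 1.72 GB = 1,720,000,000 bytes
⌊250,000,000,000,000 / 1,720,000,000⌋ = 145,348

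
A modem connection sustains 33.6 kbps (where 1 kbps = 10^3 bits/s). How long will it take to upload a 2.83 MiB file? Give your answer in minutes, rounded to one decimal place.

11.8 minutes

2.83 MiB = 2,967,470.08 bytes = 23,739,760.64 bits
33.6 kbps = 33,600 bits/s
time = 23,739,760.64 / 33,600 = 706.54 s
706.54 s / 60 = 11.8 minutes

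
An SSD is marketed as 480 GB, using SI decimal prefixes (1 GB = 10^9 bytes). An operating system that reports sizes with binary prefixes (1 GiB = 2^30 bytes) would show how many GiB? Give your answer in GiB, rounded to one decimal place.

447.0 GiB

480 GB = 480 × 10^9 bytes = 480,000,000,000 bytes
1 GiB = 1,073,741,824 bytes
480,000,000,000 / 1,073,741,824 = 447.0 GiB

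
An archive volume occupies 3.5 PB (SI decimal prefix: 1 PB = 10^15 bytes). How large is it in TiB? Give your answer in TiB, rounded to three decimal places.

3,183.231 TiB

3.5 PB × 1,000,000,000,000,000 bytes/PB = 3,500,000,000,000,000 bytes
1 TiB = 1,099,511,627,776 bytes
3,500,000,000,000,000 / 1,099,511,627,776 = 3,183.231 TiB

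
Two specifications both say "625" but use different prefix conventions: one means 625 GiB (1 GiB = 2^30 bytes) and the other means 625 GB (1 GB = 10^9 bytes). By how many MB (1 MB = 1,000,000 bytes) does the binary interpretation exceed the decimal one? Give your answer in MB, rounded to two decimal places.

625 GiB = 625 × 1,073,741,824 = 671,088,640,000 bytes
625 GB = 625 × 1,000,000,000 = 625,000,000,000 bytes
difference = 46,088,640,000 bytes
46,088,640,000 / 1,000,000 = 46,088.64 MB

46,088.64 MB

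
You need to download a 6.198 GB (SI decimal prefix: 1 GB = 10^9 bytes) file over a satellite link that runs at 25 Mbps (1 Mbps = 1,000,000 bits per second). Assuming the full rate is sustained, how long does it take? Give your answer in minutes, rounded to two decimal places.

33.06 minutes

6.198 GB = 6,198,000,000 bytes = 49,584,000,000 bits
25 Mbps = 25,000,000 bits/s
time = 49,584,000,000 / 25,000,000 = 1,983.360 s
1,983.360 s / 60 = 33.06 minutes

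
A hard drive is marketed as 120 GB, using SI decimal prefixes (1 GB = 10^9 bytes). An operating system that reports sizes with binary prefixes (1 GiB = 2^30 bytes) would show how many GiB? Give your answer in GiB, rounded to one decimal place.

111.8 GiB

120 GB = 120 × 10^9 bytes = 120,000,000,000 bytes
1 GiB = 2^30 bytes = 1,073,741,824 bytes
120,000,000,000 / 1,073,741,824 = 111.8 GiB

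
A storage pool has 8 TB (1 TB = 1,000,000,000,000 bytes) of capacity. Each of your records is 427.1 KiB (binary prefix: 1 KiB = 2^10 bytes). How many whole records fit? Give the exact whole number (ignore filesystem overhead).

18,291,969

Capacity: 8 TB = 8,000,000,000,000 bytes
Per item: 427.1 KiB = 437,350.4 bytes
⌊8,000,000,000,000 / 437,350.4⌋ = 18,291,969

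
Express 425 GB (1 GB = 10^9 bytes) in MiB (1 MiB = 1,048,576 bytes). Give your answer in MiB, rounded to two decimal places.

425 GB = 425 × 10^9 bytes = 425,000,000,000 bytes
1 MiB = 1,048,576 bytes
425,000,000,000 / 1,048,576 = 405,311.58 MiB

405,311.58 MiB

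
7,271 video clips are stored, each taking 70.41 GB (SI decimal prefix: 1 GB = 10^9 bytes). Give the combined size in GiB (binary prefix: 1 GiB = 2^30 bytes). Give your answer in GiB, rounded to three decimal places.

476,791.626 GiB

Total = 7,271 × 70.41 GB = 511951.11 GB
= 511951.11 × 1,000,000,000 bytes = 511,951,110,000,000 bytes
1 GiB = 1,073,741,824 bytes
511,951,110,000,000 / 1,073,741,824 = 476,791.626 GiB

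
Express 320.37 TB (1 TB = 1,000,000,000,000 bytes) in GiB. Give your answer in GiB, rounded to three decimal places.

320.37 TB × 1,000,000,000,000 bytes/TB = 320,370,000,000,000 bytes
1 GiB = 2^30 bytes = 1,073,741,824 bytes
320,370,000,000,000 / 1,073,741,824 = 298,367.813 GiB

298,367.813 GiB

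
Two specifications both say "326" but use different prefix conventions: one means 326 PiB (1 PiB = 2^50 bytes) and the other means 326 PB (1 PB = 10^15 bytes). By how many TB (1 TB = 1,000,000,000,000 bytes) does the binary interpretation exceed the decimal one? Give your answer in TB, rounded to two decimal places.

326 PiB = 326 × 1,125,899,906,842,624 = 367,043,369,630,695,424 bytes
326 PB = 326 × 1,000,000,000,000,000 = 326,000,000,000,000,000 bytes
difference = 41,043,369,630,695,424 bytes
41,043,369,630,695,424 / 1,000,000,000,000 = 41,043.37 TB

41,043.37 TB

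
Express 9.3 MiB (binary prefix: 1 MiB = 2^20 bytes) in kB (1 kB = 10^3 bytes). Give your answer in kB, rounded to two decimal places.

9.3 MiB = 9.3 × 2^20 bytes = 9,751,756.8 bytes
1 kB = 1,000 bytes
9,751,756.8 / 1,000 = 9,751.76 kB

9,751.76 kB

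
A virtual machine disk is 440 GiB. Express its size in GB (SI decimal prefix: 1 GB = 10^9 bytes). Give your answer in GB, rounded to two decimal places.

472.45 GB

440 GiB × 1,073,741,824 bytes/GiB = 472,446,402,560 bytes
1 GB = 1,000,000,000 bytes
472,446,402,560 / 1,000,000,000 = 472.45 GB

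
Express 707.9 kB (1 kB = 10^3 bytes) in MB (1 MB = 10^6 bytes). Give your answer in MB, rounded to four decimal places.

0.7079 MB

707.9 kB = 707.9 × 10^3 bytes = 707,900 bytes
1 MB = 1,000,000 bytes
707,900 / 1,000,000 = 0.7079 MB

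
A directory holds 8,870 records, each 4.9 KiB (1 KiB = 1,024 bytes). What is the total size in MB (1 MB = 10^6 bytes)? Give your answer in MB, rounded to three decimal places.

Total = 8,870 × 4.9 KiB = 43,463 KiB
= 43,463 × 1,024 bytes = 44,506,112 bytes
1 MB = 1,000,000 bytes
44,506,112 / 1,000,000 = 44.506 MB

44.506 MB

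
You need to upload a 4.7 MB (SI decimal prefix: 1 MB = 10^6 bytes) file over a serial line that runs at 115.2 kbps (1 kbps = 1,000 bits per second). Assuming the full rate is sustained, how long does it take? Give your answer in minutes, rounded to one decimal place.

4.7 MB = 4,700,000 bytes = 37,600,000 bits
115.2 kbps = 115,200 bits/s
time = 37,600,000 / 115,200 = 326.39 s
326.39 s / 60 = 5.4 minutes

5.4 minutes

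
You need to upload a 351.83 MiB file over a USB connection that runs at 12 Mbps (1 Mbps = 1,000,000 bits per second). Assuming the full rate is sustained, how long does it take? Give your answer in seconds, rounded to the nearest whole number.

351.83 MiB = 368,920,494.08 bytes = 2,951,363,952.64 bits
12 Mbps = 12,000,000 bits/s
time = 2,951,363,952.64 / 12,000,000 = 246 s

246 seconds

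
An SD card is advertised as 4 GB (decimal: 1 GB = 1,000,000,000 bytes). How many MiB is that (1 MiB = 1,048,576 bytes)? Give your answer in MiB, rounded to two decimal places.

4 GB = 4 × 10^9 bytes = 4,000,000,000 bytes
1 MiB = 1,048,576 bytes
4,000,000,000 / 1,048,576 = 3,814.70 MiB

3,814.70 MiB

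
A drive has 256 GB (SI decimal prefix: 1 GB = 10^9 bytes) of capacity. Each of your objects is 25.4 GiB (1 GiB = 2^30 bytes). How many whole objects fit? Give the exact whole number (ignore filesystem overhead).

9

Capacity: 256 GB = 256,000,000,000 bytes
Per item: 25.4 GiB = 27,273,042,329.6 bytes
⌊256,000,000,000 / 27,273,042,329.6⌋ = 9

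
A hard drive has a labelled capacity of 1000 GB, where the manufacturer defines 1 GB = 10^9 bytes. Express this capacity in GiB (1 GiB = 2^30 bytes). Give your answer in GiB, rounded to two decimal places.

1000 GB = 1000 × 10^9 bytes = 1,000,000,000,000 bytes
1 GiB = 2^30 bytes = 1,073,741,824 bytes
1,000,000,000,000 / 1,073,741,824 = 931.32 GiB

931.32 GiB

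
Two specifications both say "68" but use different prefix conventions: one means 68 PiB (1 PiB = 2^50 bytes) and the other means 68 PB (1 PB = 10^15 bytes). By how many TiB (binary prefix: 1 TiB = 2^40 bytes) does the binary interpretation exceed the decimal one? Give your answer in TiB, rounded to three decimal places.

68 PiB = 68 × 1,125,899,906,842,624 = 76,561,193,665,298,432 bytes
68 PB = 68 × 1,000,000,000,000,000 = 68,000,000,000,000,000 bytes
difference = 8,561,193,665,298,432 bytes
8,561,193,665,298,432 / 1,099,511,627,776 = 7,786.360 TiB

7,786.360 TiB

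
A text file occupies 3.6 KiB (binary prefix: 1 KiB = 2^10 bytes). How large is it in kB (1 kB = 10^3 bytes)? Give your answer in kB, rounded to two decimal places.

3.6 KiB = 3.6 × 2^10 bytes = 3,686.4 bytes
1 kB = 1,000 bytes
3,686.4 / 1,000 = 3.69 kB

3.69 kB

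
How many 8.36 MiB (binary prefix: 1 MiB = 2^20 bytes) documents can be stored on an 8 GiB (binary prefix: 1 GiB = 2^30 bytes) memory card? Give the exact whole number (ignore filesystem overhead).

Capacity: 8 GiB = 8,589,934,592 bytes
Per item: 8.36 MiB = 8,766,095.36 bytes
⌊8,589,934,592 / 8,766,095.36⌋ = 979

979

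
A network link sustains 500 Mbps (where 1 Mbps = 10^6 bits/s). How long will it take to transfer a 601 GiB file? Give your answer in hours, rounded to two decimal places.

2.87 hours

601 GiB = 645,318,836,224 bytes = 5,162,550,689,792 bits
500 Mbps = 500,000,000 bits/s
time = 5,162,550,689,792 / 500,000,000 = 10,325.1014 s
10,325.1014 s / 3600 = 2.87 hours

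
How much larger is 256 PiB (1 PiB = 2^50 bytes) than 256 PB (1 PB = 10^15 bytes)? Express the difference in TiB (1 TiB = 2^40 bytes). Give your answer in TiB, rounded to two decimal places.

256 PiB = 256 × 1,125,899,906,842,624 = 288,230,376,151,711,744 bytes
256 PB = 256 × 1,000,000,000,000,000 = 256,000,000,000,000,000 bytes
difference = 32,230,376,151,711,744 bytes
32,230,376,151,711,744 / 1,099,511,627,776 = 29,313.36 TiB

29,313.36 TiB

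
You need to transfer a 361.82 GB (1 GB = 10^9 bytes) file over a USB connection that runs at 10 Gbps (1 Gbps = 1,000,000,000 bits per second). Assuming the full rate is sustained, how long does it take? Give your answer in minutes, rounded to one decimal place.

361.82 GB = 361,820,000,000 bytes = 2,894,560,000,000 bits
10 Gbps = 10,000,000,000 bits/s
time = 2,894,560,000,000 / 10,000,000,000 = 289.46 s
289.46 s / 60 = 4.8 minutes

4.8 minutes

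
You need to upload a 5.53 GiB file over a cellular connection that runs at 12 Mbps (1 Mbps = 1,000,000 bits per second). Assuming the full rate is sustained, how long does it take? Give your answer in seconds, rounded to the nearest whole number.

5.53 GiB = 5,937,792,286.72 bytes = 47,502,338,293.76 bits
12 Mbps = 12,000,000 bits/s
time = 47,502,338,293.76 / 12,000,000 = 3,959 s

3,959 seconds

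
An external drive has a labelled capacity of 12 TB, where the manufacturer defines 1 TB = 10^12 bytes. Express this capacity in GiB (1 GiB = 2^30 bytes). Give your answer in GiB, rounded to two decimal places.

12 TB × 1,000,000,000,000 bytes/TB = 12,000,000,000,000 bytes
1 GiB = 2^30 bytes = 1,073,741,824 bytes
12,000,000,000,000 / 1,073,741,824 = 11,175.87 GiB

11,175.87 GiB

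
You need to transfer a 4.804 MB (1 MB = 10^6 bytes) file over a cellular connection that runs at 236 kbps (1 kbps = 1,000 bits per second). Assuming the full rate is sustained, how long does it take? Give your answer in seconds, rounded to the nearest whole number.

163 seconds

4.804 MB = 4,804,000 bytes = 38,432,000 bits
236 kbps = 236,000 bits/s
time = 38,432,000 / 236,000 = 163 s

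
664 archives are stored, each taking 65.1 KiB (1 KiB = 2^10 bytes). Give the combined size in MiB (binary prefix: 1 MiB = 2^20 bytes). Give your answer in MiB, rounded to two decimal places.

42.21 MiB

Total = 664 × 65.1 KiB = 43226.4 KiB
= 43226.4 × 1,024 bytes = 44,263,833.6 bytes
1 MiB = 1,048,576 bytes
44,263,833.6 / 1,048,576 = 42.21 MiB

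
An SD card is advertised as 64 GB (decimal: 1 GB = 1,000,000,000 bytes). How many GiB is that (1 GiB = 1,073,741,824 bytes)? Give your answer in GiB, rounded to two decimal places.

64 GB = 64 × 10^9 bytes = 64,000,000,000 bytes
1 GiB = 1,073,741,824 bytes
64,000,000,000 / 1,073,741,824 = 59.60 GiB

59.60 GiB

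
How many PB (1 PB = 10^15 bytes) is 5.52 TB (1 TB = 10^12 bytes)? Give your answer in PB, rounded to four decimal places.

0.0055 PB

5.52 TB = 5.52 × 10^12 bytes = 5,520,000,000,000 bytes
1 PB = 10^15 bytes = 1,000,000,000,000,000 bytes
5,520,000,000,000 / 1,000,000,000,000,000 = 0.0055 PB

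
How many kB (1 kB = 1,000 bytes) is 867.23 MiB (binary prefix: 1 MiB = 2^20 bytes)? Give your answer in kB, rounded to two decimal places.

867.23 MiB = 867.23 × 2^20 bytes = 909,356,564.48 bytes
1 kB = 1,000 bytes
909,356,564.48 / 1,000 = 909,356.56 kB

909,356.56 kB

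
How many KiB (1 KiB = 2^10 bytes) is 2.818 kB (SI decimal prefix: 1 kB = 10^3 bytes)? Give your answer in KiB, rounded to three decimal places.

2.818 kB = 2.818 × 10^3 bytes = 2,818 bytes
1 KiB = 2^10 bytes = 1,024 bytes
2,818 / 1,024 = 2.752 KiB

2.752 KiB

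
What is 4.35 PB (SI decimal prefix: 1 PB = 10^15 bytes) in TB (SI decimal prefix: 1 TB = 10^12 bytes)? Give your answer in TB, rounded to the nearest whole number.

4,350 TB

4.35 PB = 4.35 × 10^15 bytes = 4,350,000,000,000,000 bytes
1 TB = 1,000,000,000,000 bytes
4,350,000,000,000,000 / 1,000,000,000,000 = 4,350 TB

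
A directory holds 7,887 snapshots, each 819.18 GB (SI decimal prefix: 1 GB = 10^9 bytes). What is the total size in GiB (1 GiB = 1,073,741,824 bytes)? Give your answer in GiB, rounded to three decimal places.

6,017,156.560 GiB

Total = 7,887 × 819.18 GB = 6460872.66 GB
= 6460872.66 × 1,000,000,000 bytes = 6,460,872,660,000,000 bytes
1 GiB = 1,073,741,824 bytes
6,460,872,660,000,000 / 1,073,741,824 = 6,017,156.560 GiB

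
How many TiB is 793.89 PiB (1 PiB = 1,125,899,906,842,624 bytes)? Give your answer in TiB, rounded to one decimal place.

812,943.4 TiB

793.89 PiB = 793.89 × 2^50 bytes = 893,840,677,043,290,767.36 bytes
1 TiB = 1,099,511,627,776 bytes
893,840,677,043,290,767.36 / 1,099,511,627,776 = 812,943.4 TiB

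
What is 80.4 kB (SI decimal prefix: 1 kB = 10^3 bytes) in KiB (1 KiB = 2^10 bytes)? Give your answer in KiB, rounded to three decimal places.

78.516 KiB

80.4 kB = 80.4 × 10^3 bytes = 80,400 bytes
1 KiB = 2^10 bytes = 1,024 bytes
80,400 / 1,024 = 78.516 KiB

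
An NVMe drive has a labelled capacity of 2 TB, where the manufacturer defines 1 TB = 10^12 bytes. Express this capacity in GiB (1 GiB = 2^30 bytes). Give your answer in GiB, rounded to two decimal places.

1,862.65 GiB

2 TB × 1,000,000,000,000 bytes/TB = 2,000,000,000,000 bytes
1 GiB = 2^30 bytes = 1,073,741,824 bytes
2,000,000,000,000 / 1,073,741,824 = 1,862.65 GiB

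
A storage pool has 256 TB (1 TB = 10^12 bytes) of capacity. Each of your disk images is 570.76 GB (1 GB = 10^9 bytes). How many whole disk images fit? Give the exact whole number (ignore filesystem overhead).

Capacity: 256 TB = 256,000,000,000,000 bytes
Per item: 570.76 GB = 570,760,000,000 bytes
⌊256,000,000,000,000 / 570,760,000,000⌋ = 448

448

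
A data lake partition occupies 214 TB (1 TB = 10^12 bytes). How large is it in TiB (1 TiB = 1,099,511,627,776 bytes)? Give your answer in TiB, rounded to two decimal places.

194.63 TiB

214 TB = 214 × 10^12 bytes = 214,000,000,000,000 bytes
1 TiB = 1,099,511,627,776 bytes
214,000,000,000,000 / 1,099,511,627,776 = 194.63 TiB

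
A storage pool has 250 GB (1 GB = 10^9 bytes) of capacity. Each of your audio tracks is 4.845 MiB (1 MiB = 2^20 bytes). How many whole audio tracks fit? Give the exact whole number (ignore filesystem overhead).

Capacity: 250 GB = 250,000,000,000 bytes
Per item: 4.845 MiB = 5,080,350.72 bytes
⌊250,000,000,000 / 5,080,350.72⌋ = 49,209

49,209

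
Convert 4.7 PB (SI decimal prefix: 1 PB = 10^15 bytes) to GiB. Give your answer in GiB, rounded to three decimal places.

4.7 PB × 1,000,000,000,000,000 bytes/PB = 4,700,000,000,000,000 bytes
1 GiB = 2^30 bytes = 1,073,741,824 bytes
4,700,000,000,000,000 / 1,073,741,824 = 4,377,216.101 GiB

4,377,216.101 GiB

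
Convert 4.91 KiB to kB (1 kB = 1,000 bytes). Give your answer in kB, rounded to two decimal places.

4.91 KiB = 4.91 × 2^10 bytes = 5,027.84 bytes
1 kB = 1,000 bytes
5,027.84 / 1,000 = 5.03 kB

5.03 kB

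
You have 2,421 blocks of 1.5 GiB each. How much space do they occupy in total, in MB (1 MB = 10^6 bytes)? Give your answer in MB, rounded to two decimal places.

Total = 2,421 × 1.5 GiB = 3631.5 GiB
= 3631.5 × 1,073,741,824 bytes = 3,899,293,433,856 bytes
1 MB = 1,000,000 bytes
3,899,293,433,856 / 1,000,000 = 3,899,293.43 MB

3,899,293.43 MB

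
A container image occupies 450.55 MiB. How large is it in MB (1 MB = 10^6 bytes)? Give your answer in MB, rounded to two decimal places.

472.44 MB

450.55 MiB × 1,048,576 bytes/MiB = 472,435,916.8 bytes
1 MB = 1,000,000 bytes
472,435,916.8 / 1,000,000 = 472.44 MB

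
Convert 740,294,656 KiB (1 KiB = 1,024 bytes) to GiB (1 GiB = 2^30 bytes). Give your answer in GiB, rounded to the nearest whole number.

740,294,656 KiB = 740,294,656 × 2^10 bytes = 758,061,727,744 bytes
1 GiB = 1,073,741,824 bytes
758,061,727,744 / 1,073,741,824 = 706 GiB

706 GiB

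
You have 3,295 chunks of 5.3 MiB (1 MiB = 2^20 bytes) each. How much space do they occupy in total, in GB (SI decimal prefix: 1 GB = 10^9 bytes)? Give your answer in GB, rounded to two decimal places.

Total = 3,295 × 5.3 MiB = 17463.5 MiB
= 17463.5 × 1,048,576 bytes = 18,311,806,976 bytes
1 GB = 1,000,000,000 bytes
18,311,806,976 / 1,000,000,000 = 18.31 GB

18.31 GB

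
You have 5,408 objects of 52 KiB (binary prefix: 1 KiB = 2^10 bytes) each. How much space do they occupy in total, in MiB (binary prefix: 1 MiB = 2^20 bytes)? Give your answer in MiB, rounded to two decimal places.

Total = 5,408 × 52 KiB = 281,216 KiB
= 281,216 × 1,024 bytes = 287,965,184 bytes
1 MiB = 1,048,576 bytes
287,965,184 / 1,048,576 = 274.63 MiB

274.63 MiB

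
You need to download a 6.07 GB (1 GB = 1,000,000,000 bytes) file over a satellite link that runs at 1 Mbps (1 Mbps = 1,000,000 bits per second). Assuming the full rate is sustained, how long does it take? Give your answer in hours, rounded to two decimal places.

6.07 GB = 6,070,000,000 bytes = 48,560,000,000 bits
1 Mbps = 1,000,000 bits/s
time = 48,560,000,000 / 1,000,000 = 48,560.0000 s
48,560.0000 s / 3600 = 13.49 hours

13.49 hours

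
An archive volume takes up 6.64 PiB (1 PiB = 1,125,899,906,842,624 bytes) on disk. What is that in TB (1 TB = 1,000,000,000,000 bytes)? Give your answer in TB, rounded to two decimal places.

6.64 PiB = 6.64 × 2^50 bytes = 7,475,975,381,435,023.36 bytes
1 TB = 1,000,000,000,000 bytes
7,475,975,381,435,023.36 / 1,000,000,000,000 = 7,475.98 TB

7,475.98 TB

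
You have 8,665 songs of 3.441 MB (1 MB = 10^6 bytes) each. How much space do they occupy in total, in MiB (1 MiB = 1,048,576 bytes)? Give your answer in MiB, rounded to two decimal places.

28,435.01 MiB

Total = 8,665 × 3.441 MB = 29816.265 MB
= 29816.265 × 1,000,000 bytes = 29,816,265,000 bytes
1 MiB = 1,048,576 bytes
29,816,265,000 / 1,048,576 = 28,435.01 MiB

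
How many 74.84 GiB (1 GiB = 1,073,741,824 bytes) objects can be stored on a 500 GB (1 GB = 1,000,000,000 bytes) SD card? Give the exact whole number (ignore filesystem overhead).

Capacity: 500 GB = 500,000,000,000 bytes
Per item: 74.84 GiB = 80,358,838,108.16 bytes
⌊500,000,000,000 / 80,358,838,108.16⌋ = 6

6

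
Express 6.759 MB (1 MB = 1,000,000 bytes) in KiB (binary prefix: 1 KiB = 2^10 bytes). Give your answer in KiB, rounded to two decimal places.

6.759 MB × 1,000,000 bytes/MB = 6,759,000 bytes
1 KiB = 2^10 bytes = 1,024 bytes
6,759,000 / 1,024 = 6,600.59 KiB

6,600.59 KiB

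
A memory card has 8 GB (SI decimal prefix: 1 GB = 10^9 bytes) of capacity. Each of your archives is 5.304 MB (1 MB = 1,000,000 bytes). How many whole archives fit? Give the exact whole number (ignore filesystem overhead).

Capacity: 8 GB = 8,000,000,000 bytes
Per item: 5.304 MB = 5,304,000 bytes
⌊8,000,000,000 / 5,304,000⌋ = 1,508

1,508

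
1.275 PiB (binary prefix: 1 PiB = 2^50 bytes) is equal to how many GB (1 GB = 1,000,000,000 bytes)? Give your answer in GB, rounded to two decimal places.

1.275 PiB = 1.275 × 2^50 bytes = 1,435,522,381,224,345.6 bytes
1 GB = 10^9 bytes = 1,000,000,000 bytes
1,435,522,381,224,345.6 / 1,000,000,000 = 1,435,522.38 GB

1,435,522.38 GB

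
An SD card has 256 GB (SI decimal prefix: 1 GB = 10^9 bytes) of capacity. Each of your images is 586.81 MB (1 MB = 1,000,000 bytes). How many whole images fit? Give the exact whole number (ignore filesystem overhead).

Capacity: 256 GB = 256,000,000,000 bytes
Per item: 586.81 MB = 586,810,000 bytes
⌊256,000,000,000 / 586,810,000⌋ = 436

436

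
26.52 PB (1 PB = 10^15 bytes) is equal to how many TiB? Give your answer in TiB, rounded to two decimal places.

24,119.80 TiB

26.52 PB × 1,000,000,000,000,000 bytes/PB = 26,520,000,000,000,000 bytes
1 TiB = 2^40 bytes = 1,099,511,627,776 bytes
26,520,000,000,000,000 / 1,099,511,627,776 = 24,119.80 TiB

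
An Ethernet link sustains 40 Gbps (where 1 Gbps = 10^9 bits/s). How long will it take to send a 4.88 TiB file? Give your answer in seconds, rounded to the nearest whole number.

1,073 seconds

4.88 TiB = 5,365,616,743,546.88 bytes = 42,924,933,948,375.04 bits
40 Gbps = 40,000,000,000 bits/s
time = 42,924,933,948,375.04 / 40,000,000,000 = 1,073 s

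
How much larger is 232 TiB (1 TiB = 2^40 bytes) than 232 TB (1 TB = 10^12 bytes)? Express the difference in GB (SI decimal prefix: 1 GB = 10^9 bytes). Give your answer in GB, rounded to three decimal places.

232 TiB = 232 × 1,099,511,627,776 = 255,086,697,644,032 bytes
232 TB = 232 × 1,000,000,000,000 = 232,000,000,000,000 bytes
difference = 23,086,697,644,032 bytes
23,086,697,644,032 / 1,000,000,000 = 23,086.698 GB

23,086.698 GB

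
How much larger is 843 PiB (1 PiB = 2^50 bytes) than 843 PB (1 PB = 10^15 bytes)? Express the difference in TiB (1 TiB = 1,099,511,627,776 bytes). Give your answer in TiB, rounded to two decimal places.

96,527.97 TiB

843 PiB = 843 × 1,125,899,906,842,624 = 949,133,621,468,332,032 bytes
843 PB = 843 × 1,000,000,000,000,000 = 843,000,000,000,000,000 bytes
difference = 106,133,621,468,332,032 bytes
106,133,621,468,332,032 / 1,099,511,627,776 = 96,527.97 TiB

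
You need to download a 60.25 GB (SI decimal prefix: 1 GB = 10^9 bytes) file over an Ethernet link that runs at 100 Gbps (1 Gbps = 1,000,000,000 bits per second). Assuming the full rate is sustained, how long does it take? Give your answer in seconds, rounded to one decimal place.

60.25 GB = 60,250,000,000 bytes = 482,000,000,000 bits
100 Gbps = 100,000,000,000 bits/s
time = 482,000,000,000 / 100,000,000,000 = 4.8 s

4.8 seconds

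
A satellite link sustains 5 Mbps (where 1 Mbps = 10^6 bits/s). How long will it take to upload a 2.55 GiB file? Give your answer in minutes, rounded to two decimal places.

2.55 GiB = 2,738,041,651.2 bytes = 21,904,333,209.6 bits
5 Mbps = 5,000,000 bits/s
time = 21,904,333,209.6 / 5,000,000 = 4,380.867 s
4,380.867 s / 60 = 73.01 minutes

73.01 minutes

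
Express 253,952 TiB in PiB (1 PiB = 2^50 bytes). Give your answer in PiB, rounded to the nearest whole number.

248 PiB

253,952 TiB = 253,952 × 2^40 bytes = 279,223,176,896,970,752 bytes
1 PiB = 2^50 bytes = 1,125,899,906,842,624 bytes
279,223,176,896,970,752 / 1,125,899,906,842,624 = 248 PiB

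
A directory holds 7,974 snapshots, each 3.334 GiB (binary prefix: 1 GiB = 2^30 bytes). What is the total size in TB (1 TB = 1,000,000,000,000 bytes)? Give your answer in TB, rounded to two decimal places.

Total = 7,974 × 3.334 GiB = 26585.316 GiB
= 26585.316 × 1,073,741,824 bytes = 28,545,765,693,456.384 bytes
1 TB = 1,000,000,000,000 bytes
28,545,765,693,456.384 / 1,000,000,000,000 = 28.55 TB

28.55 TB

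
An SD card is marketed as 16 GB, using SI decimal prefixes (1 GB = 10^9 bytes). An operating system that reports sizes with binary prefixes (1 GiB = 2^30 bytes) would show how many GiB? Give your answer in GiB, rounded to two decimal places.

14.90 GiB

16 GB × 1,000,000,000 bytes/GB = 16,000,000,000 bytes
1 GiB = 1,073,741,824 bytes
16,000,000,000 / 1,073,741,824 = 14.90 GiB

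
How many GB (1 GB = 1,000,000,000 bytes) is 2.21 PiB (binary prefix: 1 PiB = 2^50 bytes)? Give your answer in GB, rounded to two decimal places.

2.21 PiB = 2.21 × 2^50 bytes = 2,488,238,794,122,199.04 bytes
1 GB = 1,000,000,000 bytes
2,488,238,794,122,199.04 / 1,000,000,000 = 2,488,238.79 GB

2,488,238.79 GB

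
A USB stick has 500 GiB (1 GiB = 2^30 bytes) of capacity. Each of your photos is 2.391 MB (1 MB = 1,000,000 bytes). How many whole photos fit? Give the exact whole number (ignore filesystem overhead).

Capacity: 500 GiB = 536,870,912,000 bytes
Per item: 2.391 MB = 2,391,000 bytes
⌊536,870,912,000 / 2,391,000⌋ = 224,538

224,538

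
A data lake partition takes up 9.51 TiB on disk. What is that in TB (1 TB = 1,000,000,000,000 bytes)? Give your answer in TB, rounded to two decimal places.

10.46 TB

9.51 TiB × 1,099,511,627,776 bytes/TiB = 10,456,355,580,149.76 bytes
1 TB = 10^12 bytes = 1,000,000,000,000 bytes
10,456,355,580,149.76 / 1,000,000,000,000 = 10.46 TB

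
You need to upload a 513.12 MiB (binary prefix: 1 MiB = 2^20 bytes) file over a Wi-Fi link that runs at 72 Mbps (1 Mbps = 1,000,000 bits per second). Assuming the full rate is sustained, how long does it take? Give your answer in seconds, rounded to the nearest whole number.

60 seconds

513.12 MiB = 538,045,317.12 bytes = 4,304,362,536.96 bits
72 Mbps = 72,000,000 bits/s
time = 4,304,362,536.96 / 72,000,000 = 60 s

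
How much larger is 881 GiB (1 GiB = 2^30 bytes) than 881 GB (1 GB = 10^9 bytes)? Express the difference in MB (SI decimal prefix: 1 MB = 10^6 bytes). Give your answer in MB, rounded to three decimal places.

64,966.547 MB

881 GiB = 881 × 1,073,741,824 = 945,966,546,944 bytes
881 GB = 881 × 1,000,000,000 = 881,000,000,000 bytes
difference = 64,966,546,944 bytes
64,966,546,944 / 1,000,000 = 64,966.547 MB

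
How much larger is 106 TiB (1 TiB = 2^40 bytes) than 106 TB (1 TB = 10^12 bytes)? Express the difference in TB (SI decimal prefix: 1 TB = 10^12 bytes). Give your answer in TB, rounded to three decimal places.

10.548 TB

106 TiB = 106 × 1,099,511,627,776 = 116,548,232,544,256 bytes
106 TB = 106 × 1,000,000,000,000 = 106,000,000,000,000 bytes
difference = 10,548,232,544,256 bytes
10,548,232,544,256 / 1,000,000,000,000 = 10.548 TB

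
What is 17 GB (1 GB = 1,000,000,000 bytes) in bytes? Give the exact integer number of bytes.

17,000,000,000 bytes

17 × 1,000,000,000 = 17,000,000,000 bytes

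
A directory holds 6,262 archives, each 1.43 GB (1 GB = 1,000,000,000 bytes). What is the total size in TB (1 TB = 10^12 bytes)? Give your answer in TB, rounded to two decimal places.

Total = 6,262 × 1.43 GB = 8954.66 GB
= 8954.66 × 1,000,000,000 bytes = 8,954,660,000,000 bytes
1 TB = 1,000,000,000,000 bytes
8,954,660,000,000 / 1,000,000,000,000 = 8.95 TB

8.95 TB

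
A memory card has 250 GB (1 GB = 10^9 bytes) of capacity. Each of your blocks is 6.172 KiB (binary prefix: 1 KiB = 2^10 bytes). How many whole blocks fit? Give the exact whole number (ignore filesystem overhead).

39,556,160

Capacity: 250 GB = 250,000,000,000 bytes
Per item: 6.172 KiB = 6,320.128 bytes
⌊250,000,000,000 / 6,320.128⌋ = 39,556,160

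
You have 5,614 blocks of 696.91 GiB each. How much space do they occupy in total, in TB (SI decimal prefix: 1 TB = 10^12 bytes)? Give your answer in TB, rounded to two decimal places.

Total = 5,614 × 696.91 GiB = 3912452.74 GiB
= 3912452.74 × 1,073,741,824 bytes = 4,200,964,141,361,397.76 bytes
1 TB = 1,000,000,000,000 bytes
4,200,964,141,361,397.76 / 1,000,000,000,000 = 4,200.96 TB

4,200.96 TB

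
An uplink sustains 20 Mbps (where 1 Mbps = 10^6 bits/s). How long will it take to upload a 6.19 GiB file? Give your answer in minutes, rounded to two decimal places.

44.31 minutes

6.19 GiB = 6,646,461,890.56 bytes = 53,171,695,124.48 bits
20 Mbps = 20,000,000 bits/s
time = 53,171,695,124.48 / 20,000,000 = 2,658.585 s
2,658.585 s / 60 = 44.31 minutes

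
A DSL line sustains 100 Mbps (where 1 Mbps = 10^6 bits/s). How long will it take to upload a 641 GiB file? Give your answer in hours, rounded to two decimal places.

641 GiB = 688,268,509,184 bytes = 5,506,148,073,472 bits
100 Mbps = 100,000,000 bits/s
time = 5,506,148,073,472 / 100,000,000 = 55,061.4807 s
55,061.4807 s / 3600 = 15.29 hours

15.29 hours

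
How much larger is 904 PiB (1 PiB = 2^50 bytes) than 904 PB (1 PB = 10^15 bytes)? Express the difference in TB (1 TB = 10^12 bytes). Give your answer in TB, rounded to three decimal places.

904 PiB = 904 × 1,125,899,906,842,624 = 1,017,813,515,785,732,096 bytes
904 PB = 904 × 1,000,000,000,000,000 = 904,000,000,000,000,000 bytes
difference = 113,813,515,785,732,096 bytes
113,813,515,785,732,096 / 1,000,000,000,000 = 113,813.516 TB

113,813.516 TB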